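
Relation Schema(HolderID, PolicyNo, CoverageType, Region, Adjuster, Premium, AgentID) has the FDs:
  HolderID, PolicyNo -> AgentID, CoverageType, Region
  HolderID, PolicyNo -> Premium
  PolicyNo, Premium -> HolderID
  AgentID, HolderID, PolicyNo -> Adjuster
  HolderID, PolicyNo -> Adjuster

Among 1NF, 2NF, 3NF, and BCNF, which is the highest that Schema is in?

Candidate keys: {HolderID, PolicyNo}, {PolicyNo, Premium}. Prime attributes: {HolderID, PolicyNo, Premium}.
The left-hand side of every FD is a superkey, so BCNF is satisfied.

BCNF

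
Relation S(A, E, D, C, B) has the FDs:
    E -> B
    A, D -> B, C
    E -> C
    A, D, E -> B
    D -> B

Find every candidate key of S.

{A, D, E} never appear on the right of any FD, so every key must include all of them.
Closure of {A, D, E} is {A, B, C, D, E}, the whole schema; {A, D, E} is a candidate key.
Every other attribute set either contains this one or has a smaller closure.

{A, D, E}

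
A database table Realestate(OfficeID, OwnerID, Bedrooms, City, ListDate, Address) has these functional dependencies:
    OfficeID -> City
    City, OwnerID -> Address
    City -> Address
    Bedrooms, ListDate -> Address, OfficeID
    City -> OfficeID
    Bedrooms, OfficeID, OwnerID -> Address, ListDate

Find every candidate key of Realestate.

{Bedrooms, City, OwnerID}, {Bedrooms, ListDate, OwnerID}, {Bedrooms, OfficeID, OwnerID}

No FD produces {Bedrooms, OwnerID}, so they must be in every candidate key.
{Bedrooms, City, OwnerID}⁺ = {Address, Bedrooms, City, ListDate, OfficeID, OwnerID}, which is every attribute, so {Bedrooms, City, OwnerID} is a candidate key.
{Bedrooms, ListDate, OwnerID}⁺ = {Address, Bedrooms, City, ListDate, OfficeID, OwnerID}, which is every attribute, so {Bedrooms, ListDate, OwnerID} is a candidate key.
{Bedrooms, OfficeID, OwnerID}⁺ = {Address, Bedrooms, City, ListDate, OfficeID, OwnerID}, which is every attribute, so {Bedrooms, OfficeID, OwnerID} is a candidate key.
These are minimal and exhaustive — every other superkey contains one of them.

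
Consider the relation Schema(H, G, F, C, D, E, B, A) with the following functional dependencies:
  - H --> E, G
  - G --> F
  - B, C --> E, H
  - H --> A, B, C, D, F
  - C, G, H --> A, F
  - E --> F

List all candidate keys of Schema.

{H}⁺ = {A, B, C, D, E, F, G, H}, which is every attribute, so {H} is a candidate key.
{B, C}⁺ = {A, B, C, D, E, F, G, H}, which is every attribute, so {B, C} is a candidate key.
No proper subset of any of these is a key, and no other minimal superkey exists.

{B, C}, {H}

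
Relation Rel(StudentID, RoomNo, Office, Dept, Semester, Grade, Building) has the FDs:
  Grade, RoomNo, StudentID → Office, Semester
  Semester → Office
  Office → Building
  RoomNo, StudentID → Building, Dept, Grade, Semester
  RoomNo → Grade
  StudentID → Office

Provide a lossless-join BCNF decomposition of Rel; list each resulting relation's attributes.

{Building, Office}; {Dept, RoomNo, Semester, StudentID}; {Grade, RoomNo}; {Office, Semester}

Candidate key of the original relation: {RoomNo, StudentID}.
In {Building, Dept, Grade, Office, RoomNo, Semester, StudentID}, {Semester} is not a superkey ({Semester}⁺ restricted to this set is {Building, Office, Semester}), so split on Semester → Building, Office into {Building, Office, Semester} and {Dept, Grade, RoomNo, Semester, StudentID}.
In {Building, Office, Semester}, {Office} is not a superkey ({Office}⁺ restricted to this set is {Building, Office}), so split on Office → Building into {Building, Office} and {Office, Semester}.
{Building, Office} has no BCNF violation.
{Office, Semester} has no BCNF violation.
In {Dept, Grade, RoomNo, Semester, StudentID}, {RoomNo} is not a superkey ({RoomNo}⁺ restricted to this set is {Grade, RoomNo}), so split on RoomNo → Grade into {Grade, RoomNo} and {Dept, RoomNo, Semester, StudentID}.
{Grade, RoomNo} has no BCNF violation.
{Dept, RoomNo, Semester, StudentID} has no BCNF violation.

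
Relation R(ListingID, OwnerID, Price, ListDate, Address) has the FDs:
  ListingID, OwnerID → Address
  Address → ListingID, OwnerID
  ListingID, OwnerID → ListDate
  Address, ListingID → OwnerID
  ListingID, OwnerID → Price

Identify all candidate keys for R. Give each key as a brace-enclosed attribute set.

{Address}⁺ = {Address, ListDate, ListingID, OwnerID, Price} — all of the relation — so {Address} is a candidate key.
{ListingID, OwnerID}⁺ = {Address, ListDate, ListingID, OwnerID, Price} — all of the relation — so {ListingID, OwnerID} is a candidate key.
No proper subset of any of these is a key, and no other minimal superkey exists.

{Address}, {ListingID, OwnerID}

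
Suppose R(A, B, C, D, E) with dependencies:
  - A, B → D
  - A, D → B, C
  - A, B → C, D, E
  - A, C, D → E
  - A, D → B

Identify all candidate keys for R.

{A, B}, {A, D}

{A} never appears on the right of any FD, so every key must include it.
{A, B} is a candidate key since {A, B}⁺ = {A, B, C, D, E} covers every attribute.
{A, D} is a candidate key since {A, D}⁺ = {A, B, C, D, E} covers every attribute.
Any other superkey properly contains one of these, so there are no further candidate keys.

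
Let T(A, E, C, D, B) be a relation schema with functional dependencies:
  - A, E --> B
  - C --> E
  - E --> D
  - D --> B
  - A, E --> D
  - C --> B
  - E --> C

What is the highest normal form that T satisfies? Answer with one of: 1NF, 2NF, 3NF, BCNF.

1NF

Candidate keys: {A, C}, {A, E}. Prime attributes: {A, C, E}.
For C --> E we have {C}⁺ = {B, C, D, E}; {C} is not a superkey, so BCNF fails.
Because {D} is non-prime and the left side of E --> D is not a superkey, the relation is not in 3NF.
{C} is a proper subset of the key {A, C}, and {C}⁺ contains the non-prime attributes {B, D} — a partial dependency, so 2NF is violated.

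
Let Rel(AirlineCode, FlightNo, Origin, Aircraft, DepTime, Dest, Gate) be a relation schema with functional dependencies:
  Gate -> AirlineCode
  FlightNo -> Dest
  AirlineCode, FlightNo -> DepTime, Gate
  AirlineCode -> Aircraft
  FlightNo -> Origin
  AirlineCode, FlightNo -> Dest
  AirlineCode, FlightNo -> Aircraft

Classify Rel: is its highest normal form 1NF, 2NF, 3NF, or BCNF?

1NF

Candidate keys: {AirlineCode, FlightNo}, {FlightNo, Gate}. Prime attributes: {AirlineCode, FlightNo, Gate}.
Gate -> AirlineCode: {Gate}⁺ = {Aircraft, AirlineCode, Gate}, which is not all of the attributes, so the left side is not a superkey — BCNF is violated.
Because {Dest} is non-prime and the left side of FlightNo -> Dest is not a superkey, the relation is not in 3NF.
Since {AirlineCode} ⊂ {AirlineCode, FlightNo} and {AirlineCode}⁺ ⊇ {Aircraft} with {Aircraft} non-prime, there is a partial dependency; 2NF fails.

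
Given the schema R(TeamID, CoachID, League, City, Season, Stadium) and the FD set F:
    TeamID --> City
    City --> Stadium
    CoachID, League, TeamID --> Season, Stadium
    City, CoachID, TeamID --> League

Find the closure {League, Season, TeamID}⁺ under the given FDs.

Start with {League, Season, TeamID}.
TeamID --> City applies; add {City} → now {City, League, Season, TeamID}.
City --> Stadium applies; add {Stadium} → now {City, League, Season, Stadium, TeamID}.
No further FD applies.

{City, League, Season, Stadium, TeamID}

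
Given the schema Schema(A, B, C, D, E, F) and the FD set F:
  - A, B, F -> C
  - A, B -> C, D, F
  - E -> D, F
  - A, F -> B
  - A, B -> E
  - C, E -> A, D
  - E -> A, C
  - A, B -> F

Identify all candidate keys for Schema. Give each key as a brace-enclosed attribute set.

{E} is a candidate key since {E}⁺ = {A, B, C, D, E, F} covers every attribute.
{A, B} is a candidate key since {A, B}⁺ = {A, B, C, D, E, F} covers every attribute.
{A, F} is a candidate key since {A, F}⁺ = {A, B, C, D, E, F} covers every attribute.
No proper subset of any of these is a key, and no other minimal superkey exists.

{A, B}, {A, F}, {E}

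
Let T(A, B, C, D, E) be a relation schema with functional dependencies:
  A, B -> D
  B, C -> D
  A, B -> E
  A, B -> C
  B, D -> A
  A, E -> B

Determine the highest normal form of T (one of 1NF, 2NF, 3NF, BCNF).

Candidate keys: {A, B}, {A, E}, {B, C}, {B, D}. Prime attributes: {A, B, C, D, E}.
Each dependency's left side is a superkey — BCNF holds.

BCNF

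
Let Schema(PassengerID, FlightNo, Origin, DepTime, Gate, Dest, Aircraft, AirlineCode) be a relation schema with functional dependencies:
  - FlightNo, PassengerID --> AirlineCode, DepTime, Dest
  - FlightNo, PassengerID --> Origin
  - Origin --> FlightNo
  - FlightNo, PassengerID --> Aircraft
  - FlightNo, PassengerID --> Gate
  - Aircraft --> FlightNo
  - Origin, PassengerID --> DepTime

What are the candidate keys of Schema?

No FD produces {PassengerID}, so it must be in every candidate key.
{Aircraft, PassengerID}⁺ = {Aircraft, AirlineCode, DepTime, Dest, FlightNo, Gate, Origin, PassengerID} — all of the relation — so {Aircraft, PassengerID} is a candidate key.
{FlightNo, PassengerID}⁺ = {Aircraft, AirlineCode, DepTime, Dest, FlightNo, Gate, Origin, PassengerID} — all of the relation — so {FlightNo, PassengerID} is a candidate key.
{Origin, PassengerID}⁺ = {Aircraft, AirlineCode, DepTime, Dest, FlightNo, Gate, Origin, PassengerID} — all of the relation — so {Origin, PassengerID} is a candidate key.
No proper subset of any of these is a key, and no other minimal superkey exists.

{Aircraft, PassengerID}, {FlightNo, PassengerID}, {Origin, PassengerID}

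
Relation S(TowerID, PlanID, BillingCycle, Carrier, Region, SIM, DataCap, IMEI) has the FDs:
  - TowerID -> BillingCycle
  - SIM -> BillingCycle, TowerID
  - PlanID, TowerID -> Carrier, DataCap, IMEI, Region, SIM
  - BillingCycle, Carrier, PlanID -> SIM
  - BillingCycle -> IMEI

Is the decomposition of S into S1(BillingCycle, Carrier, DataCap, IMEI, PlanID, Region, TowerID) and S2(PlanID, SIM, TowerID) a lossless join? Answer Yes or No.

Yes

Common attributes: {PlanID, TowerID}; their closure is {BillingCycle, Carrier, DataCap, IMEI, PlanID, Region, SIM, TowerID}.
S1 is contained in that closure, so S1 ∩ S2 -> S1 holds and the join is lossless.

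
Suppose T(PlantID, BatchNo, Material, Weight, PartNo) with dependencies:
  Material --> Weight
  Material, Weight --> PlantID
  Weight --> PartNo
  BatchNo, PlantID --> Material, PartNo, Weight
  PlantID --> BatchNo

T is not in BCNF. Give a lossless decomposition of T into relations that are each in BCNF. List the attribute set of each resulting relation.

{BatchNo, Material, PlantID, Weight}; {PartNo, Weight}

Candidate keys of the original relation: {Material}, {PlantID}.
Within {BatchNo, Material, PartNo, PlantID, Weight}: {Weight}⁺ ∩ {BatchNo, Material, PartNo, PlantID, Weight} = {PartNo, Weight}, not the whole set, so Weight --> PartNo violates BCNF; decompose into {PartNo, Weight} and {BatchNo, Material, PlantID, Weight}.
{PartNo, Weight}: every determinant is a superkey — BCNF.
{BatchNo, Material, PlantID, Weight}: every determinant is a superkey — BCNF.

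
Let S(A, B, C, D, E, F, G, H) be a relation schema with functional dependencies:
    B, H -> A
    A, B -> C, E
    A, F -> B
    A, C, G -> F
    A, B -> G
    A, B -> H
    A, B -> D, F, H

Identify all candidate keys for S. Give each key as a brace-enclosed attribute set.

{A, B}, {A, C, G}, {A, F}, {B, H}

{A, B}⁺ = {A, B, C, D, E, F, G, H} — all of the relation — so {A, B} is a candidate key.
{A, F}⁺ = {A, B, C, D, E, F, G, H} — all of the relation — so {A, F} is a candidate key.
{B, H}⁺ = {A, B, C, D, E, F, G, H} — all of the relation — so {B, H} is a candidate key.
{A, C, G}⁺ = {A, B, C, D, E, F, G, H} — all of the relation — so {A, C, G} is a candidate key.
These are minimal and exhaustive — every other superkey contains one of them.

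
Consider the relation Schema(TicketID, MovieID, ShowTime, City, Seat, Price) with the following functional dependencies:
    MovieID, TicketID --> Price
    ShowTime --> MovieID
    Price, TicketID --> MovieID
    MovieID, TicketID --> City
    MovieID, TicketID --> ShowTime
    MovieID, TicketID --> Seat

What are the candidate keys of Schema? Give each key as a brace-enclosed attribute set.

{TicketID} never appears on the right of any FD, so every key must include it.
{MovieID, TicketID}⁺ = {City, MovieID, Price, Seat, ShowTime, TicketID}, which is every attribute, so {MovieID, TicketID} is a candidate key.
{Price, TicketID}⁺ = {City, MovieID, Price, Seat, ShowTime, TicketID}, which is every attribute, so {Price, TicketID} is a candidate key.
{ShowTime, TicketID}⁺ = {City, MovieID, Price, Seat, ShowTime, TicketID}, which is every attribute, so {ShowTime, TicketID} is a candidate key.
Any other superkey properly contains one of these, so there are no further candidate keys.

{MovieID, TicketID}, {Price, TicketID}, {ShowTime, TicketID}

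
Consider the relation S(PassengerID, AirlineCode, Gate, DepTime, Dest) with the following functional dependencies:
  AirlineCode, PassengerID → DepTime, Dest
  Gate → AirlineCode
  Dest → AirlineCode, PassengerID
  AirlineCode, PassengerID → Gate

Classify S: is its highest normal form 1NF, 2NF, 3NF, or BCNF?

Candidate keys: {AirlineCode, PassengerID}, {Dest}, {Gate, PassengerID}. Prime attributes: {AirlineCode, Dest, Gate, PassengerID}.
For Gate → AirlineCode we have {Gate}⁺ = {AirlineCode, Gate}; {Gate} is not a superkey, so BCNF fails.
But every attribute on its right side ({AirlineCode}) is prime, and the same holds for every other non-superkey FD, so 3NF still holds.

3NF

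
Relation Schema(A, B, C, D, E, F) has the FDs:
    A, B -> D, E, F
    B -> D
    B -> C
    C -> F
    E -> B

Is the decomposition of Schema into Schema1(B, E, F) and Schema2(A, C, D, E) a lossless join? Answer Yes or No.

Yes

Common attributes: {E}; their closure is {B, C, D, E, F}.
This includes all of Schema1, so the common attributes are a superkey of Schema1 — the join is lossless.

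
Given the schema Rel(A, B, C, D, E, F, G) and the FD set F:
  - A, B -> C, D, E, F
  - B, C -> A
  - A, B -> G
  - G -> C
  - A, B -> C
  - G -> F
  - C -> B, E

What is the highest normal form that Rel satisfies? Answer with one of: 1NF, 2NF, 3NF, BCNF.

Candidate keys: {A, B}, {C}, {G}. Prime attributes: {A, B, C, G}.
Each dependency's left side is a superkey — BCNF holds.

BCNF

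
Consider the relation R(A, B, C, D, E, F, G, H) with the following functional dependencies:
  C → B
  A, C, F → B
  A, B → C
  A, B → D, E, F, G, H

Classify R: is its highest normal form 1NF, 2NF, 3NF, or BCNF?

3NF

Candidate keys: {A, B}, {A, C}. Prime attributes: {A, B, C}.
For C → B we have {C}⁺ = {B, C}; {C} is not a superkey, so BCNF fails.
Its right-hand attributes {B} are all prime, as are those of every other non-superkey FD — the relation is in 3NF.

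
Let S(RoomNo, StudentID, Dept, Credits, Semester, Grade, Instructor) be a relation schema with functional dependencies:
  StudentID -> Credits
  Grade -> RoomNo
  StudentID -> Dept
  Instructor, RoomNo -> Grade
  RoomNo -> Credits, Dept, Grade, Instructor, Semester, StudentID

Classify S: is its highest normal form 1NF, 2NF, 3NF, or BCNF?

Candidate keys: {Grade}, {RoomNo}. Prime attributes: {Grade, RoomNo}.
For StudentID -> Credits we have {StudentID}⁺ = {Credits, Dept, StudentID}; {StudentID} is not a superkey, so BCNF fails.
StudentID -> Credits has non-prime {Credits} on the right and a non-superkey on the left, so 3NF fails.
With only single-attribute keys there can be no partial dependency, so 2NF holds.

2NF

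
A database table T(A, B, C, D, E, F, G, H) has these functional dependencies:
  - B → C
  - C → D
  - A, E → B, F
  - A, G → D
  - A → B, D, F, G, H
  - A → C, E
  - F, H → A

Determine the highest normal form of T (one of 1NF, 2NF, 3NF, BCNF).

2NF

Candidate keys: {A}, {F, H}. Prime attributes: {A, F, H}.
B → C: {B}⁺ = {B, C, D}, which is not all of the attributes, so the left side is not a superkey — BCNF is violated.
Because {C} is non-prime and the left side of B → C is not a superkey, the relation is not in 3NF.
No proper subset of a key has a non-prime attribute in its closure, so there is no partial dependency; 2NF holds.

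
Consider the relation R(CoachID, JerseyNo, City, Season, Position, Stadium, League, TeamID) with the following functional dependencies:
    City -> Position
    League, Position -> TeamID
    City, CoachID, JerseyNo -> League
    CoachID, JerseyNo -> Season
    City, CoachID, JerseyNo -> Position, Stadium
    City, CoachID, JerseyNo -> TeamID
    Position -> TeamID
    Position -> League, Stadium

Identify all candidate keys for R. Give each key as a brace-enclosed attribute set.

No FD produces {City, CoachID, JerseyNo}, so they must be in every candidate key.
Closure of {City, CoachID, JerseyNo} is {City, CoachID, JerseyNo, League, Position, Season, Stadium, TeamID}, the whole schema; {City, CoachID, JerseyNo} is a candidate key.
No smaller or unrelated set reaches every attribute, so there are no other keys.

{City, CoachID, JerseyNo}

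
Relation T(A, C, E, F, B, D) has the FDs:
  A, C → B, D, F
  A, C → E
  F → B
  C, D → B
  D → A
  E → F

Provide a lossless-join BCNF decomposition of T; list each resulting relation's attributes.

Candidate keys of the original relation: {A, C}, {C, D}.
Within {A, B, C, D, E, F}: {F}⁺ ∩ {A, B, C, D, E, F} = {B, F}, not the whole set, so F → B violates BCNF; decompose into {B, F} and {A, C, D, E, F}.
{B, F} is in BCNF.
Within {A, C, D, E, F}: {D}⁺ ∩ {A, C, D, E, F} = {A, D}, not the whole set, so D → A violates BCNF; decompose into {A, D} and {C, D, E, F}.
{A, D} is in BCNF.
Within {C, D, E, F}: {E}⁺ ∩ {C, D, E, F} = {E, F}, not the whole set, so E → F violates BCNF; decompose into {E, F} and {C, D, E}.
{E, F} is in BCNF.
{C, D, E} is in BCNF.

{A, D}; {B, F}; {C, D, E}; {E, F}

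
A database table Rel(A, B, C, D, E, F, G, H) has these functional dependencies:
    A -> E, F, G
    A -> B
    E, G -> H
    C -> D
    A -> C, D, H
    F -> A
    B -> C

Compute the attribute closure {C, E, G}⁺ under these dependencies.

{C, D, E, G, H}

Start with {C, E, G}.
E, G -> H applies; add {H} → now {C, E, G, H}.
C -> D applies; add {D} → now {C, D, E, G, H}.
No further FD applies.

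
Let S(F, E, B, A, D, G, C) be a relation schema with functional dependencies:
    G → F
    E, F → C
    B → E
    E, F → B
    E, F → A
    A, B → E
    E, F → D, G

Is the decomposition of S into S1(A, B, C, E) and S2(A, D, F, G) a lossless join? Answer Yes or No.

No

S1 ∩ S2 = {A}; its closure under F is {A}.
The closure covers neither S1 nor S2 entirely; the join is not lossless.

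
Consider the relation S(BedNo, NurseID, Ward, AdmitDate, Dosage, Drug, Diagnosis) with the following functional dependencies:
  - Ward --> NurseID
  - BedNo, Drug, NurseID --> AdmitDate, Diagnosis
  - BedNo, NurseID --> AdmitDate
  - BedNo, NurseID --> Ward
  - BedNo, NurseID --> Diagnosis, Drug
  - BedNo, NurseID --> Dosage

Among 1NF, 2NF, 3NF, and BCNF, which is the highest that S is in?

Candidate keys: {BedNo, NurseID}, {BedNo, Ward}. Prime attributes: {BedNo, NurseID, Ward}.
Ward --> NurseID breaks BCNF: {Ward}⁺ = {NurseID, Ward}, so {Ward} is not a superkey.
But every attribute on its right side ({NurseID}) is prime, and the same holds for every other non-superkey FD, so 3NF still holds.

3NF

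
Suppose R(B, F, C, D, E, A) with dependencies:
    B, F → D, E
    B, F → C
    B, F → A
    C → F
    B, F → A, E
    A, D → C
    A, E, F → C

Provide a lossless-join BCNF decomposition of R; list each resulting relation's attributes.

{A, B, D, E}; {A, C, D}; {C, F}

Candidate keys of the original relation: {A, B, D}, {B, C}, {B, F}.
Within {A, B, C, D, E, F}: {C}⁺ ∩ {A, B, C, D, E, F} = {C, F}, not the whole set, so C → F violates BCNF; decompose into {C, F} and {A, B, C, D, E}.
{C, F} has no BCNF violation.
Within {A, B, C, D, E}: {A, D}⁺ ∩ {A, B, C, D, E} = {A, C, D}, not the whole set, so A, D → C violates BCNF; decompose into {A, C, D} and {A, B, D, E}.
{A, C, D} has no BCNF violation.
{A, B, D, E} has no BCNF violation.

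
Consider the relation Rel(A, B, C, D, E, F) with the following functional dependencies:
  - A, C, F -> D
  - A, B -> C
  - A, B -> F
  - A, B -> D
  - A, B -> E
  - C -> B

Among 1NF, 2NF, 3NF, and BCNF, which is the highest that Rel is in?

3NF

Candidate keys: {A, B}, {A, C}. Prime attributes: {A, B, C}.
For C -> B we have {C}⁺ = {B, C}; {C} is not a superkey, so BCNF fails.
But every attribute on its right side ({B}) is prime, and the same holds for every other non-superkey FD, so 3NF still holds.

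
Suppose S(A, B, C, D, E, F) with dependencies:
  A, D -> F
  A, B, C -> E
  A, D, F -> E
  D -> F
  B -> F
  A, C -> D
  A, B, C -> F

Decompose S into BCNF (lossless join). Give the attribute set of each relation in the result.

{A, B, C}; {A, C, D}; {A, D, E}; {D, F}

Candidate key of the original relation: {A, B, C}.
Within {A, B, C, D, E, F}: {A, D}⁺ ∩ {A, B, C, D, E, F} = {A, D, E, F}, not the whole set, so A, D -> E, F violates BCNF; decompose into {A, D, E, F} and {A, B, C, D}.
Within {A, D, E, F}: {D}⁺ ∩ {A, D, E, F} = {D, F}, not the whole set, so D -> F violates BCNF; decompose into {D, F} and {A, D, E}.
{D, F} is in BCNF.
{A, D, E} is in BCNF.
Within {A, B, C, D}: {A, C}⁺ ∩ {A, B, C, D} = {A, C, D}, not the whole set, so A, C -> D violates BCNF; decompose into {A, C, D} and {A, B, C}.
{A, C, D} is in BCNF.
{A, B, C} is in BCNF.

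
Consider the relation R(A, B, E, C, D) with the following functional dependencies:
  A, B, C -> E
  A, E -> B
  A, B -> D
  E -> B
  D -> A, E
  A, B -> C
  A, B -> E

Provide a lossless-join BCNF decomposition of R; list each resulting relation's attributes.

Candidate keys of the original relation: {A, B}, {A, E}, {D}.
Within {A, B, C, D, E}: {E}⁺ ∩ {A, B, C, D, E} = {B, E}, not the whole set, so E -> B violates BCNF; decompose into {B, E} and {A, C, D, E}.
{B, E} is in BCNF.
{A, C, D, E} is in BCNF.

{A, C, D, E}; {B, E}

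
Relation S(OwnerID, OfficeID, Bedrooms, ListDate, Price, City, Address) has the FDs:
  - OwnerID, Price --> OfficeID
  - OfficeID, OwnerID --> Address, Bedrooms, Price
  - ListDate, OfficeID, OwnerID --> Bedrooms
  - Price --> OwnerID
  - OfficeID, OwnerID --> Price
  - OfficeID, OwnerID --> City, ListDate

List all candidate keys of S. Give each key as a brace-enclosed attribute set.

Closure of {Price} is {Address, Bedrooms, City, ListDate, OfficeID, OwnerID, Price}, the whole schema; {Price} is a candidate key.
Closure of {OfficeID, OwnerID} is {Address, Bedrooms, City, ListDate, OfficeID, OwnerID, Price}, the whole schema; {OfficeID, OwnerID} is a candidate key.
No proper subset of any of these is a key, and no other minimal superkey exists.

{OfficeID, OwnerID}, {Price}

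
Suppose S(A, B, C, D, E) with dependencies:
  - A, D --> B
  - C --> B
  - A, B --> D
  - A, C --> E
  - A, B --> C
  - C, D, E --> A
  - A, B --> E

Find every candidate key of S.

{A, B}, {A, C}, {A, D}, {C, D, E}

{A, B} is a candidate key since {A, B}⁺ = {A, B, C, D, E} covers every attribute.
{A, C} is a candidate key since {A, C}⁺ = {A, B, C, D, E} covers every attribute.
{A, D} is a candidate key since {A, D}⁺ = {A, B, C, D, E} covers every attribute.
{C, D, E} is a candidate key since {C, D, E}⁺ = {A, B, C, D, E} covers every attribute.
No proper subset of any of these is a key, and no other minimal superkey exists.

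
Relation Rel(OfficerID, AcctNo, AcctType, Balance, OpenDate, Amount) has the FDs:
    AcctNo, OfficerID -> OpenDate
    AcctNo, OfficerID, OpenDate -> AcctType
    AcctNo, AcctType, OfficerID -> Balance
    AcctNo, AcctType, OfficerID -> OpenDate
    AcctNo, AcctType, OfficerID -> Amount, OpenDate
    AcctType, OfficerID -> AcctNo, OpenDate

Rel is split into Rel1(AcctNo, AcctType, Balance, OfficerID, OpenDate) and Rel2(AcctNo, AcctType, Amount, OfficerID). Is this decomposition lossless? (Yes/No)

Yes

The shared attributes are {AcctNo, AcctType, OfficerID} and {AcctNo, AcctType, OfficerID}⁺ = {AcctNo, AcctType, Amount, Balance, OfficerID, OpenDate}.
Rel1 is contained in that closure, so Rel1 ∩ Rel2 -> Rel1 holds and the join is lossless.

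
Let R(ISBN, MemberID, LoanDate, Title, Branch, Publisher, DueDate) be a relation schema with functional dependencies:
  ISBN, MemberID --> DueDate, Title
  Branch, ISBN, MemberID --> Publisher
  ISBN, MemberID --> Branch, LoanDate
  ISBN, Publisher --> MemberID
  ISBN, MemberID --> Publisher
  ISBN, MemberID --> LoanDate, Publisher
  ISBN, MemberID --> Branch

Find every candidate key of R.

{ISBN, MemberID}, {ISBN, Publisher}

Attributes never on any right-hand side: {ISBN} — every candidate key must contain it.
{ISBN, MemberID}⁺ = {Branch, DueDate, ISBN, LoanDate, MemberID, Publisher, Title}, which is every attribute, so {ISBN, MemberID} is a candidate key.
{ISBN, Publisher}⁺ = {Branch, DueDate, ISBN, LoanDate, MemberID, Publisher, Title}, which is every attribute, so {ISBN, Publisher} is a candidate key.
These are minimal and exhaustive — every other superkey contains one of them.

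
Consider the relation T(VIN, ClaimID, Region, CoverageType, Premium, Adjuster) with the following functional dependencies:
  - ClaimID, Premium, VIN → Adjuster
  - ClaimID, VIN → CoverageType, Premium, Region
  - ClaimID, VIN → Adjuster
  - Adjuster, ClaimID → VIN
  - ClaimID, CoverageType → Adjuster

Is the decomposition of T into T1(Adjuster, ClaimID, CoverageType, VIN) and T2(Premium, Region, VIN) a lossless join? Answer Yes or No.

No

The shared attributes are {VIN} and {VIN}⁺ = {VIN}.
The closure covers neither T1 nor T2 entirely; the join is not lossless.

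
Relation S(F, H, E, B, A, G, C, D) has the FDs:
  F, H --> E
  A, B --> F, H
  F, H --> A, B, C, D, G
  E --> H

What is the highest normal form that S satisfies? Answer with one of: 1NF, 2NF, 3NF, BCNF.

Candidate keys: {A, B}, {E, F}, {F, H}. Prime attributes: {A, B, E, F, H}.
E --> H breaks BCNF: {E}⁺ = {E, H}, so {E} is not a superkey.
Its right-hand attributes {H} are all prime, as are those of every other non-superkey FD — the relation is in 3NF.

3NF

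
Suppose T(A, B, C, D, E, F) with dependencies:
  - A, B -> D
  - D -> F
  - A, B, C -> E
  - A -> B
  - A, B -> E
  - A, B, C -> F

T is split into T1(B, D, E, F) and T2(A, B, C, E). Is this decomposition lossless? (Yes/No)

Common attributes: {B, E}; their closure is {B, E}.
T1 ⊄ {B, E} and T2 ⊄ {B, E}, so the split is lossy.

No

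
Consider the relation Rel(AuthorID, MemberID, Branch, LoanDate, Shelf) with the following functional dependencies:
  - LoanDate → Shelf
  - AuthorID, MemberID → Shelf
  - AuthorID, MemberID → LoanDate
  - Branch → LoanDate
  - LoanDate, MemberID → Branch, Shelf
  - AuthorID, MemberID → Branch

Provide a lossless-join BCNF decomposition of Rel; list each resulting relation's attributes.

{AuthorID, Branch, MemberID}; {Branch, LoanDate}; {LoanDate, Shelf}

Candidate key of the original relation: {AuthorID, MemberID}.
Within {AuthorID, Branch, LoanDate, MemberID, Shelf}: {LoanDate}⁺ ∩ {AuthorID, Branch, LoanDate, MemberID, Shelf} = {LoanDate, Shelf}, not the whole set, so LoanDate → Shelf violates BCNF; decompose into {LoanDate, Shelf} and {AuthorID, Branch, LoanDate, MemberID}.
{LoanDate, Shelf} is in BCNF.
Within {AuthorID, Branch, LoanDate, MemberID}: {Branch}⁺ ∩ {AuthorID, Branch, LoanDate, MemberID} = {Branch, LoanDate}, not the whole set, so Branch → LoanDate violates BCNF; decompose into {Branch, LoanDate} and {AuthorID, Branch, MemberID}.
{Branch, LoanDate} is in BCNF.
{AuthorID, Branch, MemberID} is in BCNF.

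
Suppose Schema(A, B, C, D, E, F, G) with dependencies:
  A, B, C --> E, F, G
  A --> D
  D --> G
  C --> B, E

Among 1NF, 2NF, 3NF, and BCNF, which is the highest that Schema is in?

1NF

Candidate key: {A, C}. Prime attributes: {A, C}.
A --> D breaks BCNF: {A}⁺ = {A, D, G}, so {A} is not a superkey.
A --> D determines the non-prime attribute {D} from a non-superkey — 3NF is violated.
{A} is a proper subset of the key {A, C}, and {A}⁺ contains the non-prime attributes {D, G} — a partial dependency, so 2NF is violated.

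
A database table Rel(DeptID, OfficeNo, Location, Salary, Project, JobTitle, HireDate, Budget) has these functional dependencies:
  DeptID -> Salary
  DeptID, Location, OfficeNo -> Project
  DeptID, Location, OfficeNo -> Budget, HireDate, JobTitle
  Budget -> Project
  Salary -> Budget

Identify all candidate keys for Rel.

{DeptID, Location, OfficeNo}

Attributes never on any right-hand side: {DeptID, Location, OfficeNo} — every candidate key must contain all of them.
Closure of {DeptID, Location, OfficeNo} is {Budget, DeptID, HireDate, JobTitle, Location, OfficeNo, Project, Salary}, the whole schema; {DeptID, Location, OfficeNo} is a candidate key.
No other minimal set has full closure, so this is the only candidate key.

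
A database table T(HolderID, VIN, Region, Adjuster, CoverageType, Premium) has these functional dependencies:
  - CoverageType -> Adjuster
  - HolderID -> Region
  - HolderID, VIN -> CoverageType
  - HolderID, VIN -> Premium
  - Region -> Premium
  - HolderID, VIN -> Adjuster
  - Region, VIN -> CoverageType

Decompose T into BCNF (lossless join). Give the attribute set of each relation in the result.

Candidate key of the original relation: {HolderID, VIN}.
{Adjuster, CoverageType, HolderID, Premium, Region, VIN}: {CoverageType} determines {Adjuster, CoverageType} here but is not a superkey — split on CoverageType -> Adjuster, giving {Adjuster, CoverageType} and {CoverageType, HolderID, Premium, Region, VIN}.
{Adjuster, CoverageType} is in BCNF.
{CoverageType, HolderID, Premium, Region, VIN}: {HolderID} determines {HolderID, Premium, Region} here but is not a superkey — split on HolderID -> Premium, Region, giving {HolderID, Premium, Region} and {CoverageType, HolderID, VIN}.
{HolderID, Premium, Region}: {Region} determines {Premium, Region} here but is not a superkey — split on Region -> Premium, giving {Premium, Region} and {HolderID, Region}.
{Premium, Region} is in BCNF.
{HolderID, Region} is in BCNF.
{CoverageType, HolderID, VIN} is in BCNF.

{Adjuster, CoverageType}; {CoverageType, HolderID, VIN}; {HolderID, Region}; {Premium, Region}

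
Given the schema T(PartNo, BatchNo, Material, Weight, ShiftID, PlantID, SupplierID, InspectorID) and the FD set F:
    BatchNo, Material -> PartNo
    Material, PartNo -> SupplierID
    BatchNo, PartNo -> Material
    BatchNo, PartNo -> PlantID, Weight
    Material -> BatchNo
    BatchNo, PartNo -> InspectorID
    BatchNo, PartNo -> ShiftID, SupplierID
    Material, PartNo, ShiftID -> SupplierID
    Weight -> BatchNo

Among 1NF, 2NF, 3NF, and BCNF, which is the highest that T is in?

Candidate keys: {BatchNo, PartNo}, {Material}, {PartNo, Weight}. Prime attributes: {BatchNo, Material, PartNo, Weight}.
For Weight -> BatchNo we have {Weight}⁺ = {BatchNo, Weight}; {Weight} is not a superkey, so BCNF fails.
But every attribute on its right side ({BatchNo}) is prime, and the same holds for every other non-superkey FD, so 3NF still holds.

3NF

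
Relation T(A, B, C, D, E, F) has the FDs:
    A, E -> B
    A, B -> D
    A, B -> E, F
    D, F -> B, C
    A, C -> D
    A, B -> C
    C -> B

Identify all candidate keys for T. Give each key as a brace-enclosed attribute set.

{A} never appears on the right of any FD, so every key must include it.
{A, B}⁺ = {A, B, C, D, E, F} — all of the relation — so {A, B} is a candidate key.
{A, C}⁺ = {A, B, C, D, E, F} — all of the relation — so {A, C} is a candidate key.
{A, E}⁺ = {A, B, C, D, E, F} — all of the relation — so {A, E} is a candidate key.
{A, D, F}⁺ = {A, B, C, D, E, F} — all of the relation — so {A, D, F} is a candidate key.
Any other superkey properly contains one of these, so there are no further candidate keys.

{A, B}, {A, C}, {A, D, F}, {A, E}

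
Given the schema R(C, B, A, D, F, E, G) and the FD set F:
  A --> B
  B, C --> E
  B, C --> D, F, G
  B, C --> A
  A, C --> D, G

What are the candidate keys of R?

{A, C}, {B, C}

No FD produces {C}, so it must be in every candidate key.
{A, C}⁺ = {A, B, C, D, E, F, G}, which is every attribute, so {A, C} is a candidate key.
{B, C}⁺ = {A, B, C, D, E, F, G}, which is every attribute, so {B, C} is a candidate key.
These are minimal and exhaustive — every other superkey contains one of them.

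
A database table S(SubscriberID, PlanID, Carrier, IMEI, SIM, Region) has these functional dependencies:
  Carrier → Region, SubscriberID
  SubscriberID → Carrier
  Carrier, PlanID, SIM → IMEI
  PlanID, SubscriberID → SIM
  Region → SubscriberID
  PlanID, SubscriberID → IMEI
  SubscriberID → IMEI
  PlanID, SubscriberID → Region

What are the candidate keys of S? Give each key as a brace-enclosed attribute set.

Attributes never on any right-hand side: {PlanID} — every candidate key must contain it.
{Carrier, PlanID}⁺ = {Carrier, IMEI, PlanID, Region, SIM, SubscriberID} — all of the relation — so {Carrier, PlanID} is a candidate key.
{PlanID, Region}⁺ = {Carrier, IMEI, PlanID, Region, SIM, SubscriberID} — all of the relation — so {PlanID, Region} is a candidate key.
{PlanID, SubscriberID}⁺ = {Carrier, IMEI, PlanID, Region, SIM, SubscriberID} — all of the relation — so {PlanID, SubscriberID} is a candidate key.
Any other superkey properly contains one of these, so there are no further candidate keys.

{Carrier, PlanID}, {PlanID, Region}, {PlanID, SubscriberID}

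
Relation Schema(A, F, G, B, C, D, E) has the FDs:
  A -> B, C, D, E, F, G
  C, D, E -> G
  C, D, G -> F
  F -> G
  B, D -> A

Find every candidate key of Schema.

{A}⁺ = {A, B, C, D, E, F, G}, which is every attribute, so {A} is a candidate key.
{B, D}⁺ = {A, B, C, D, E, F, G}, which is every attribute, so {B, D} is a candidate key.
These are minimal and exhaustive — every other superkey contains one of them.

{A}, {B, D}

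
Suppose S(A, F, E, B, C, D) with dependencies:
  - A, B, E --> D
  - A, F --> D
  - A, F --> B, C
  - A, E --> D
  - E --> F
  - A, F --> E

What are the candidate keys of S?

{A, E}, {A, F}

Attributes never on any right-hand side: {A} — every candidate key must contain it.
{A, E}⁺ = {A, B, C, D, E, F}, which is every attribute, so {A, E} is a candidate key.
{A, F}⁺ = {A, B, C, D, E, F}, which is every attribute, so {A, F} is a candidate key.
These are minimal and exhaustive — every other superkey contains one of them.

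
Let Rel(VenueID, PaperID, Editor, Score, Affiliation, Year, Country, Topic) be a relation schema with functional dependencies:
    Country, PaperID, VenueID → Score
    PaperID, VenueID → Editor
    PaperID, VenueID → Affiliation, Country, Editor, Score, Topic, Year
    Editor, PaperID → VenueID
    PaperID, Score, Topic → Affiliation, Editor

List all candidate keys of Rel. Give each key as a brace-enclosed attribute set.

{PaperID} never appears on the right of any FD, so every key must include it.
{Editor, PaperID}⁺ = {Affiliation, Country, Editor, PaperID, Score, Topic, VenueID, Year}, which is every attribute, so {Editor, PaperID} is a candidate key.
{PaperID, VenueID}⁺ = {Affiliation, Country, Editor, PaperID, Score, Topic, VenueID, Year}, which is every attribute, so {PaperID, VenueID} is a candidate key.
{PaperID, Score, Topic}⁺ = {Affiliation, Country, Editor, PaperID, Score, Topic, VenueID, Year}, which is every attribute, so {PaperID, Score, Topic} is a candidate key.
No proper subset of any of these is a key, and no other minimal superkey exists.

{Editor, PaperID}, {PaperID, Score, Topic}, {PaperID, VenueID}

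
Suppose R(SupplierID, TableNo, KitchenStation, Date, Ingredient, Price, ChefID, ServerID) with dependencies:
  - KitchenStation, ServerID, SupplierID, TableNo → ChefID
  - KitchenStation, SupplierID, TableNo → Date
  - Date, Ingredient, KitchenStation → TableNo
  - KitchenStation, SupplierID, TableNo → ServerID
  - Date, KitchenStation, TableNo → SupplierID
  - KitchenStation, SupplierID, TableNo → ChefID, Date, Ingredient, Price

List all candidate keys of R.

{Date, Ingredient, KitchenStation}, {Date, KitchenStation, TableNo}, {KitchenStation, SupplierID, TableNo}

Attributes never on any right-hand side: {KitchenStation} — every candidate key must contain it.
{Date, Ingredient, KitchenStation}⁺ = {ChefID, Date, Ingredient, KitchenStation, Price, ServerID, SupplierID, TableNo}, which is every attribute, so {Date, Ingredient, KitchenStation} is a candidate key.
{Date, KitchenStation, TableNo}⁺ = {ChefID, Date, Ingredient, KitchenStation, Price, ServerID, SupplierID, TableNo}, which is every attribute, so {Date, KitchenStation, TableNo} is a candidate key.
{KitchenStation, SupplierID, TableNo}⁺ = {ChefID, Date, Ingredient, KitchenStation, Price, ServerID, SupplierID, TableNo}, which is every attribute, so {KitchenStation, SupplierID, TableNo} is a candidate key.
No proper subset of any of these is a key, and no other minimal superkey exists.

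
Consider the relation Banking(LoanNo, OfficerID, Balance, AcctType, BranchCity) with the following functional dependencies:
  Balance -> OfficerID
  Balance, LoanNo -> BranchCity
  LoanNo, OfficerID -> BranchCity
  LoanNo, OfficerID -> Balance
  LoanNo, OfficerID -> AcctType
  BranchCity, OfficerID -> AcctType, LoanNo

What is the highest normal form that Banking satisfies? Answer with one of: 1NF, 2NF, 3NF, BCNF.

3NF

Candidate keys: {Balance, BranchCity}, {Balance, LoanNo}, {BranchCity, OfficerID}, {LoanNo, OfficerID}. Prime attributes: {Balance, BranchCity, LoanNo, OfficerID}.
Balance -> OfficerID: {Balance}⁺ = {Balance, OfficerID}, which is not all of the attributes, so the left side is not a superkey — BCNF is violated.
Since {OfficerID} ⊆ prime attributes and every other non-superkey FD also has a prime right side, the schema is in 3NF.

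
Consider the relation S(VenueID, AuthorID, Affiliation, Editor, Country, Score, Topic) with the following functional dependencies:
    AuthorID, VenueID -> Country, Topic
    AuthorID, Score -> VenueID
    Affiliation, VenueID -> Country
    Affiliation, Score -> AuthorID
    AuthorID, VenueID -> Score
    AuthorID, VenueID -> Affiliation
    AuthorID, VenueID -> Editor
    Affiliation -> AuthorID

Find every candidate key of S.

{Affiliation, Score}, {Affiliation, VenueID}, {AuthorID, Score}, {AuthorID, VenueID}

{Affiliation, Score} is a candidate key since {Affiliation, Score}⁺ = {Affiliation, AuthorID, Country, Editor, Score, Topic, VenueID} covers every attribute.
{Affiliation, VenueID} is a candidate key since {Affiliation, VenueID}⁺ = {Affiliation, AuthorID, Country, Editor, Score, Topic, VenueID} covers every attribute.
{AuthorID, Score} is a candidate key since {AuthorID, Score}⁺ = {Affiliation, AuthorID, Country, Editor, Score, Topic, VenueID} covers every attribute.
{AuthorID, VenueID} is a candidate key since {AuthorID, VenueID}⁺ = {Affiliation, AuthorID, Country, Editor, Score, Topic, VenueID} covers every attribute.
These are minimal and exhaustive — every other superkey contains one of them.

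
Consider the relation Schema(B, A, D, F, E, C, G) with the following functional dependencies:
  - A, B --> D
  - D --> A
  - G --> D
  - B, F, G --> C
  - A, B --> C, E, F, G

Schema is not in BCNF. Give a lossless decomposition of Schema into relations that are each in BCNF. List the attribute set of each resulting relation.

Candidate keys of the original relation: {A, B}, {B, D}, {B, G}.
In {A, B, C, D, E, F, G}, {D} is not a superkey ({D}⁺ restricted to this set is {A, D}), so split on D --> A into {A, D} and {B, C, D, E, F, G}.
{A, D} is in BCNF.
In {B, C, D, E, F, G}, {G} is not a superkey ({G}⁺ restricted to this set is {D, G}), so split on G --> D into {D, G} and {B, C, E, F, G}.
{D, G} is in BCNF.
{B, C, E, F, G} is in BCNF.

{A, D}; {B, C, E, F, G}; {D, G}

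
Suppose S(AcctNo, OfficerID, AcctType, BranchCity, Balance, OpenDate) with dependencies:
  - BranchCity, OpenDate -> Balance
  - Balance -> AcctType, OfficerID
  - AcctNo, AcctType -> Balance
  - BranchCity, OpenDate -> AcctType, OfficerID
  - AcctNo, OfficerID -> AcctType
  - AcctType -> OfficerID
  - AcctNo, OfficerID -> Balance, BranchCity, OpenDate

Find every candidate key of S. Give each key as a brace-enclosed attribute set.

{AcctNo, AcctType}, {AcctNo, Balance}, {AcctNo, BranchCity, OpenDate}, {AcctNo, OfficerID}

No FD produces {AcctNo}, so it must be in every candidate key.
{AcctNo, AcctType}⁺ = {AcctNo, AcctType, Balance, BranchCity, OfficerID, OpenDate}, which is every attribute, so {AcctNo, AcctType} is a candidate key.
{AcctNo, Balance}⁺ = {AcctNo, AcctType, Balance, BranchCity, OfficerID, OpenDate}, which is every attribute, so {AcctNo, Balance} is a candidate key.
{AcctNo, OfficerID}⁺ = {AcctNo, AcctType, Balance, BranchCity, OfficerID, OpenDate}, which is every attribute, so {AcctNo, OfficerID} is a candidate key.
{AcctNo, BranchCity, OpenDate}⁺ = {AcctNo, AcctType, Balance, BranchCity, OfficerID, OpenDate}, which is every attribute, so {AcctNo, BranchCity, OpenDate} is a candidate key.
These are minimal and exhaustive — every other superkey contains one of them.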